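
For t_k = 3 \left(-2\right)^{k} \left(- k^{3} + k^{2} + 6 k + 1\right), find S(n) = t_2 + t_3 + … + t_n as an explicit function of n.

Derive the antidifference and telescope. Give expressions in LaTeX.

S(n) = - 2 \left(-2\right)^{n} n^{3} + 14 \left(-2\right)^{n} n + 6 \left(-2\right)^{n} + 36

r(k) = 2*(-k**3 - 2*k**2 + 5*k + 7)/(k**3 - k**2 - 6*k - 1) after simplifying.
So A=-2 and B=1, with C=k**3 - k**2 - 6*k - 1.
Key eq: (-2)·f(k+1) = (1)·f(k) + (k**3 - k**2 - 6*k - 1).
From deg A=0, deg B=0, deg C=3: d=3.
A polynomial solution: f(k) = -(k**3 - 3*k**2 - 4*k + 3)/3.
So s_k = (B(k−1)f/C)·t_k = (-(k**3 - 3*k**2 - 4*k + 3)/(3*(k**3 - k**2 - 6*k - 1)))·t_k = (-2)**k*(k**3 - 3*k**2 - 4*k + 3).
s_(k+1) − s_k = 3*(-2)**k*(-k**3 + k**2 + 6*k + 1) = t_k.
Telescope: S(n) = s_(n+1) − s_(2) = (-2)**(n + 1)*(n**3 - 7*n - 3) − (-36) = -2*(-2)**n*n**3 + 14*(-2)**n*n + 6*(-2)**n + 36.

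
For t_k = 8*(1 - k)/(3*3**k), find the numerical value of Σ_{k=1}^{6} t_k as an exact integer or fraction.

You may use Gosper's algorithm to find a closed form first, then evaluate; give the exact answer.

Ratio r(k) = k/(3*(k - 1)).
Normal form (A,B,C) = (1/3, 1, k - 1).
Set up (1/3)·f(k+1) − (1)·f(k) − (k - 1) = 0.
From deg A=0, deg B=0, deg C=1: d=1.
Coefficient equations give f(k) = -3*(2*k - 1)/4.
R(k) = B(k−1)·f(k)/C(k) = -3*(2*k - 1)/(4*(k - 1)); s_k = R·t_k = 2*(2*k - 1)/3**k.
Δs = 8*(1 - k)/(3*3**k), as required.
Evaluate s at k=7 and k=1: 26/2187 and 2/3; difference -1432/2187.

Σ = -1432/2187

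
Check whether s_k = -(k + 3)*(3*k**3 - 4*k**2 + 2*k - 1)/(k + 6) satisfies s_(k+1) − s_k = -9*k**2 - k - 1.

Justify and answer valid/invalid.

Invalid: residual 3*(6*k**3 + 59*k**2 + 5*k + 7)/(k**2 + 13*k + 42) ≠ 0.

s_(k+1) = k*(-3*k**3 - 17*k**2 - 23*k - 12)/(k + 7)
s_(k+1) − s_k = (-9*k**4 - 100*k**3 - 215*k**2 - 40*k - 21)/(k**2 + 13*k + 42)
(s_(k+1) − s_k) − t_k = 3*(6*k**3 + 59*k**2 + 5*k + 7)/(k**2 + 13*k + 42)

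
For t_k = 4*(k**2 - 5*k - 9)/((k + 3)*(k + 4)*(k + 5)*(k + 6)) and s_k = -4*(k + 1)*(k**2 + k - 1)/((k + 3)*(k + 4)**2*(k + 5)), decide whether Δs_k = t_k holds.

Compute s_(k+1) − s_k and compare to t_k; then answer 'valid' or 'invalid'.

Invalid: residual 24*(-k**3 - 3*k**2 + 12*k + 21)/(k**6 + 27*k**5 + 301*k**4 + 1773*k**3 + 5818*k**2 + 10080*k + 7200) ≠ 0.

s_(k+1) = -4*(k + 2)*(k + (k + 1)**2)/((k + 4)*(k + 5)**2*(k + 6))
s_(k+1) − s_k = 4*(k**4 - 2*k**3 - 52*k**2 - 109*k - 54)/(k**6 + 27*k**5 + 301*k**4 + 1773*k**3 + 5818*k**2 + 10080*k + 7200)
(s_(k+1) − s_k) − t_k = 24*(-k**3 - 3*k**2 + 12*k + 21)/(k**6 + 27*k**5 + 301*k**4 + 1773*k**3 + 5818*k**2 + 10080*k + 7200)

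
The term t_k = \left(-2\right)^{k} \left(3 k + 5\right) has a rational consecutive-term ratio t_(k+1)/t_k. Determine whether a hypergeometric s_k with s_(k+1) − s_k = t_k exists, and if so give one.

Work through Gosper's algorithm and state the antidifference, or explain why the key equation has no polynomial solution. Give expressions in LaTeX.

t_(k+1)/t_k = 2*(-3*k - 8)/(3*k + 5).
A = -2, B = 1, C = k + 5/3.
Set up (-2)·f(k+1) − (1)·f(k) − (k + 5/3) = 0.
From deg A=0, deg B=0, deg C=1: d=1.
A polynomial solution: f(k) = -(k + 1)/3.
Then R = B(k−1)f/C = -(k + 1)/(3*k + 5), so s_k = R(k)·t_k = (-2)**k*(-k - 1).
Δs = (-2)**k*(3*k + 5), as required.

s_k = \left(-2\right)^{k} \left(- k - 1\right)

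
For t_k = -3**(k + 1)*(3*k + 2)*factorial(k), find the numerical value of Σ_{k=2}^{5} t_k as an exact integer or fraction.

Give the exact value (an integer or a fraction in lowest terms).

The ratio is 3*(k + 1)*(3*k + 5)/(3*k + 2).
A = 3*k + 3, B = 1, C = k + 2/3.
Set up (3*k + 3)·f(k+1) − (1)·f(k) − (k + 2/3) = 0.
deg f ≤ 0 (via 1,0,1).
Solving with deg f ≤ 0: f(k) = 1/3.
Get s_k = R·t_k = -3**(k + 1)*factorial(k) with R(k) = B(k−1)f(k)/C(k) = 1/(3*k + 2).
Check: Δs_k = -3**(k + 1)*(3*k + 2)*factorial(k). ✓
Sum = s_(6) − s_(2); s_(6) = -1574640, s_(2) = -54 ⇒ -1574586.

Σ = -1574586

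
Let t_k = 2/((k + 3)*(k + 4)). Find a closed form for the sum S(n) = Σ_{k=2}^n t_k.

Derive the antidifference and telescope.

S(n) = 2*(n - 1)/(5*(n + 4))

Step 1: r(k) = (k + 3)/(k + 5).
Take A(k)=k + 3, B(k)=k + 5, C(k)=1.
Set up (k + 3)·f(k+1) − (k + 4)·f(k) − (1) = 0.
d = 1 from the (1,1,0) case.
Solve for f: f(k) = k/3 (degree 1 ≤ 1).
Then R = B(k−1)f/C = k*(k + 4)/3, so s_k = R(k)·t_k = 2*k/(3*(k + 3)).
Check: Δs_k = 2/(k**2 + 7*k + 12). ✓
Σ_(k=2)^n t_k = s_(n+1) − s_(2) = (2*(n + 1)/(3*(n + 4))) − (4/15), i.e. 2*(n - 1)/(5*(n + 4)).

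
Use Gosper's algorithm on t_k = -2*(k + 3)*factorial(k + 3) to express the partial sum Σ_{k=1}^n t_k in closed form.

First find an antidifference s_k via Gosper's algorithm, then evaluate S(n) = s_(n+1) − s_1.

S(n) = 48 - 2*factorial(n + 4)

Ratio r(k) = (k + 4)**2/(k + 3).
Take A(k)=k + 4, B(k)=1, C(k)=k + 3.
f must satisfy (k + 4)·f(k+1) − (1)·f(k) = k + 3.
Degrees (1,0,1) ⇒ d ≤ 0.
Match coefficients ⇒ f(k) = 1.
R(k) = B(k−1)·f(k)/C(k) = 1/(k + 3); s_k = R·t_k = -2*factorial(k + 3).
Verify: -2*(k + 3)*factorial(k + 3) matches t_k.
Σ_(k=1)^n t_k = s_(n+1) − s_(1) = (-2*factorial(n + 4)) − (-48), i.e. 48 - 2*factorial(n + 4).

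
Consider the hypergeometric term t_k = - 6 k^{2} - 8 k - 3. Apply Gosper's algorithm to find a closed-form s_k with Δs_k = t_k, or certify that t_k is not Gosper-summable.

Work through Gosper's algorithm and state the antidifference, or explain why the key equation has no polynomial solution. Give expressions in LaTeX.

Ratio r(k) = (6*k**2 + 20*k + 17)/(6*k**2 + 8*k + 3).
Normal form (A,B,C) = (1, 1, k**2 + 4*k/3 + 1/2).
Set up (1)·f(k+1) − (1)·f(k) − (k**2 + 4*k/3 + 1/2) = 0.
From deg A=0, deg B=0, deg C=2: d=3.
Solve for f: f(k) = k**2*(2*k + 1)/6 (degree 3 ≤ 3).
R(k) = B(k−1)·f(k)/C(k) = k**2*(2*k + 1)/(6*k**2 + 8*k + 3); s_k = R·t_k = k**2*(-2*k - 1).
Δs = -6*k**2 - 8*k - 3, as required.

s_k = k^{2} \left(- 2 k - 1\right)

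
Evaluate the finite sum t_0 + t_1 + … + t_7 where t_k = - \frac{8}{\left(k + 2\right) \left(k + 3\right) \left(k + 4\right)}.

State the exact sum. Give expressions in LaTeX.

t_(k+1)/t_k = (k + 2)/(k + 5).
Factor: A=k + 2; B=k + 5; C=1.
Solve (k + 2)·f(k+1) − (k + 4)·f(k) = 1.
Degrees (1,1,0) ⇒ d ≤ 2.
Match coefficients ⇒ f(k) = k*(k + 5)/12.
Get s_k = R·t_k = 2*k*(-k - 5)/(3*(k + 2)*(k + 3)) with R(k) = B(k−1)f(k)/C(k) = k*(k + 4)*(k + 5)/12.
Check: Δs_k = -8/(k**3 + 9*k**2 + 26*k + 24). ✓
Telescoping: Σ = s_(8) − s_(0) = -104/165 − (0) = -104/165.

Σ = -104/165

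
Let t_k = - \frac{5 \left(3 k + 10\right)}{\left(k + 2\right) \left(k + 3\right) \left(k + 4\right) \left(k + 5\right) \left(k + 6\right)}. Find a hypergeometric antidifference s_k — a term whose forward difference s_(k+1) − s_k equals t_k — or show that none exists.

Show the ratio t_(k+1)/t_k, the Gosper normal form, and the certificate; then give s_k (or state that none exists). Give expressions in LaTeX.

Ratio r(k) = (k + 2)*(3*k + 13)/((k + 7)*(3*k + 10)).
Normal form (A,B,C) = (k + 2, k + 7, k + 10/3).
Key eq: (k + 2)·f(k+1) = (k + 6)·f(k) + (k + 10/3).
From deg A=1, deg B=1, deg C=1: d=4.
Coefficient equations give f(k) = k*(k + 3)*(k**2 + 11*k + 38)/120.
Get s_k = R·t_k = k*(-k**2 - 11*k - 38)/(8*(k**3 + 11*k**2 + 38*k + 40)) with R(k) = B(k−1)f(k)/C(k) = k*(k + 3)*(k + 6)*(k**2 + 11*k + 38)/(40*(3*k + 10)).
s_(k+1) − s_k = 5*(-3*k - 10)/(k**5 + 20*k**4 + 155*k**3 + 580*k**2 + 1044*k + 720) = t_k.

s_k = \frac{k \left(- k^{2} - 11 k - 38\right)}{8 \left(k^{3} + 11 k^{2} + 38 k + 40\right)}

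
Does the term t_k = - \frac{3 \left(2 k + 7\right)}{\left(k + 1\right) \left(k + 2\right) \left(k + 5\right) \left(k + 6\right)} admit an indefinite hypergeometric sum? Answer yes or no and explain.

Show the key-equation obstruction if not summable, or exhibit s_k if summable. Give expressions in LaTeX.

Ratio r(k) = (k + 1)*(k + 5)*(2*k + 9)/((k + 3)*(k + 7)*(2*k + 7)).
Gosper form: A/B · C(k+1)/C(k) with A=k + 1, B=k + 7, C=k**3 + 21*k**2/2 + 73*k/2 + 42.
Need (k + 1)·f(k+1) − (k + 6)·f(k) = k**3 + 21*k**2/2 + 73*k/2 + 42.
Bound: deg f ≤ 5.
A polynomial solution: f(k) = k*(k + 2)*(k + 3)*(k + 4)*(k + 6)/10.
So s_k = (B(k−1)f/C)·t_k = (k*(k + 2)*(k + 6)**2/(5*(2*k + 7)))·t_k = 3*k*(-k - 6)/(5*(k**2 + 6*k + 5)).
Verify: 3*(-2*k - 7)/(k**4 + 14*k**3 + 65*k**2 + 112*k + 60) matches t_k.

Yes. s_k = \frac{3 k \left(- k - 6\right)}{5 \left(k^{2} + 6 k + 5\right)}.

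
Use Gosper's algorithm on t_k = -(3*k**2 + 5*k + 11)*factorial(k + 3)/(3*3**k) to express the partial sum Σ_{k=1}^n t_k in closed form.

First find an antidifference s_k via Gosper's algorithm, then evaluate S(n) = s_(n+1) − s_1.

Compute t_(k+1)/t_k: get (k + 4)*(5*k + 3*(k + 1)**2 + 16)/(3*(3*k**2 + 5*k + 11)).
Normal form (A,B,C) = (k/3 + 4/3, 1, k**2 + 5*k/3 + 11/3).
Key eq: (k/3 + 4/3)·f(k+1) = (1)·f(k) + (k**2 + 5*k/3 + 11/3).
Degrees (1,0,2) ⇒ d ≤ 1.
Coefficient equations give f(k) = 3*k - 1.
So s_k = (B(k−1)f/C)·t_k = (3*(3*k - 1)/(3*k**2 + 5*k + 11))·t_k = -(3*k - 1)*factorial(k + 3)/3**k.
s_(k+1) − s_k = -(3*k**2 + 5*k + 11)*factorial(k + 3)/(3*3**k) = t_k.
Telescope: S(n) = s_(n+1) − s_(1) = -3**(-n - 1)*(3*n + 2)*factorial(n + 4) − (-16) = 16 - n*factorial(n + 4)/3**n - 2*factorial(n + 4)/(3*3**n).

S(n) = 16 - n*factorial(n + 4)/3**n - 2*factorial(n + 4)/(3*3**n)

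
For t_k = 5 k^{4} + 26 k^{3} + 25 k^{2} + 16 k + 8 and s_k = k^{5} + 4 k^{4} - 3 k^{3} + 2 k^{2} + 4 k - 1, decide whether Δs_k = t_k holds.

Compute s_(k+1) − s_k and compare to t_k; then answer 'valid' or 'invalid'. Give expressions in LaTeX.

valid (s_(k+1) − s_k reduces to t_k)

s_(k+1) = k**5 + 9*k**4 + 23*k**3 + 27*k**2 + 20*k + 7
s_(k+1) − s_k = 5*k**4 + 26*k**3 + 25*k**2 + 16*k + 8
(s_(k+1) − s_k) − t_k = 0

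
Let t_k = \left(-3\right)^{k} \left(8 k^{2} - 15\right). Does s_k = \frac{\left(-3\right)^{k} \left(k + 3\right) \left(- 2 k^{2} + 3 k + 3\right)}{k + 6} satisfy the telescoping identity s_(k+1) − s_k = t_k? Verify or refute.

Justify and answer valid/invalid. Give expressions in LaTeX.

s_(k+1) = (-3)**(k + 1)*(-2*k**3 - 9*k**2 + 16)/(k + 7)
s_(k+1) − s_k = (-3)**k*(8*k**4 + 80*k**3 + 171*k**2 - 141*k - 351)/(k**2 + 13*k + 42)
(s_(k+1) − s_k) − t_k = (-3)**(k + 1)*(8*k**3 + 50*k**2 - 18*k - 93)/(k**2 + 13*k + 42)

Invalid: residual \frac{\left(-3\right)^{k + 1} \left(8 k^{3} + 50 k^{2} - 18 k - 93\right)}{k^{2} + 13 k + 42} ≠ 0.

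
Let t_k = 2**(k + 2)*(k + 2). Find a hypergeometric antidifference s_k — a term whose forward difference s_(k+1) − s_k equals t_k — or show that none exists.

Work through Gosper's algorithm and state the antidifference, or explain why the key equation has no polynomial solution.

The ratio is 2*(k + 3)/(k + 2).
A = 2, B = 1, C = k + 2.
Key eq: (2)·f(k+1) = (1)·f(k) + (k + 2).
Bound: deg f ≤ 1.
Solving with deg f ≤ 1: f(k) = k.
R(k) = B(k−1)·f(k)/C(k) = k/(k + 2); s_k = R·t_k = 2**(k + 2)*k.
Δs = 2**(k + 2)*(k + 2), as required.

s_k = 2**(k + 2)*k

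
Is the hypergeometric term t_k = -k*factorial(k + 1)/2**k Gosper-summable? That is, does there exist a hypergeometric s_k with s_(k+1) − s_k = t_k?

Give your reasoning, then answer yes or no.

r(k) = (k + 1)*(k + 2)/(2*k) after simplifying.
A = k/2 + 1, B = 1, C = k.
Need (k/2 + 1)·f(k+1) − (1)·f(k) = k.
From deg A=1, deg B=0, deg C=1: d=0.
Match coefficients ⇒ f(k) = 2.
Then R = B(k−1)f/C = 2/k, so s_k = R(k)·t_k = -2**(1 - k)*factorial(k + 1).
Δs = -k*factorial(k + 1)/2**k, as required.

Yes. s_k = -2**(1 - k)*factorial(k + 1).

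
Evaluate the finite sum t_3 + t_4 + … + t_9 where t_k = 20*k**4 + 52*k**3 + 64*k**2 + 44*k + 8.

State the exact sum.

Σ = 430976

t_(k+1)/t_k = (5*k**4 + 33*k**3 + 85*k**2 + 102*k + 47)/(5*k**4 + 13*k**3 + 16*k**2 + 11*k + 2).
Normal form (A,B,C) = (1, 1, k**4 + 13*k**3/5 + 16*k**2/5 + 11*k/5 + 2/5).
Solve (1)·f(k+1) − (1)·f(k) = k**4 + 13*k**3/5 + 16*k**2/5 + 11*k/5 + 2/5.
d = 5 from the (0,0,4) case.
Coefficient equations give f(k) = k*(4*k**4 + 3*k**3 + 2*k**2 + 3*k - 4)/20.
R(k) = B(k−1)·f(k)/C(k) = k*(4*k**4 + 3*k**3 + 2*k**2 + 3*k - 4)/(4*(5*k**4 + 13*k**3 + 16*k**2 + 11*k + 2)); s_k = R·t_k = k*(4*k**4 + 3*k**3 + 2*k**2 + 3*k - 4).
Check: Δs_k = 20*k**4 + 52*k**3 + 64*k**2 + 44*k + 8. ✓
Telescoping: Σ = s_(10) − s_(3) = 432260 − (1284) = 430976.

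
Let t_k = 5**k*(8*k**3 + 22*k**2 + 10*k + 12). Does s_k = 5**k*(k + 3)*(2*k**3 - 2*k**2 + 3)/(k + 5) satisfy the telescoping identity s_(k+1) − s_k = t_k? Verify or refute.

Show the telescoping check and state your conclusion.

s_(k+1) = 5**(k + 1)*(k + 4)*(2*(k + 1)**3 - 2*(k + 1)**2 + 3)/(k + 6)
s_(k+1) − s_k = 5**k*(8*k**5 + 94*k**4 + 372*k**3 + 538*k**2 + 308*k + 246)/(k**2 + 11*k + 30)
(s_(k+1) − s_k) − t_k = 5**k*(-16*k**4 - 120*k**3 - 244*k**2 - 124*k - 114)/(k**2 + 11*k + 30)

Invalid: residual 5**k*(-16*k**4 - 120*k**3 - 244*k**2 - 124*k - 114)/(k**2 + 11*k + 30) ≠ 0.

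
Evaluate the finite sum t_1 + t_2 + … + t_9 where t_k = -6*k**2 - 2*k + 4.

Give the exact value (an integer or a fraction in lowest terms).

Σ = -1764

r(k) = (k + 3*(k + 1)**2 - 1)/(3*k**2 + k - 2) after simplifying.
Gosper form: A/B · C(k+1)/C(k) with A=1, B=1, C=k**2 + k/3 - 2/3.
f must satisfy (1)·f(k+1) − (1)·f(k) = k**2 + k/3 - 2/3.
From deg A=0, deg B=0, deg C=2: d=3.
Solve for f: f(k) = k*(k - 2)*(k + 1)/3 (degree 3 ≤ 3).
So s_k = (B(k−1)f/C)·t_k = (k*(k - 2)/(3*k - 2))·t_k = 2*k*(-k**2 + k + 2).
Verify: -6*k**2 - 2*k + 4 matches t_k.
Σ_(k=1)^(9) t_k = s_(10) − s_(1) = -1760 − (4) = -1764.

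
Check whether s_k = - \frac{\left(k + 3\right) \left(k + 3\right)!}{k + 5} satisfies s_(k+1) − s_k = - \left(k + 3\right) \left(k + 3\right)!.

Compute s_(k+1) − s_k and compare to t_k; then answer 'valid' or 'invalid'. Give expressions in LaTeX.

Invalid: residual \frac{2 \left(k^{2} + 8 k + 14\right) \left(k + 3\right)!}{\left(k + 5\right) \left(k + 6\right)} ≠ 0.

s_(k+1) = -(k + 4)*factorial(k + 4)/(k + 6)
s_(k+1) − s_k = -(k**3 + 12*k**2 + 47*k + 62)*factorial(k + 3)/((k + 5)*(k + 6))
(s_(k+1) − s_k) − t_k = 2*(k**2 + 8*k + 14)*factorial(k + 3)/((k + 5)*(k + 6))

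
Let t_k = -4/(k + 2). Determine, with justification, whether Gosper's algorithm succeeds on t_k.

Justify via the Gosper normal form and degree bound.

No — the linear system for f has no solution.

The ratio is (k + 2)/(k + 3).
So A=k + 2 and B=k + 3, with C=1.
Key eq: (k + 2)·f(k+1) = (k + 2)·f(k) + (1).
Degrees (1,1,0) ⇒ d ≤ 0.
Generic f = c0 gives residual -1; -1 = 0 cannot hold, so t_k is not Gosper-summable.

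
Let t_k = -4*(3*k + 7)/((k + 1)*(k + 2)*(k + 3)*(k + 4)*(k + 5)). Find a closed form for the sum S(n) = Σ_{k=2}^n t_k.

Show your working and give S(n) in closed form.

S(n) = 2*(-n**3 - 11*n**2 - 38*n + 50)/(45*(n**3 + 11*n**2 + 38*n + 40))

t_(k+1)/t_k = (k + 1)*(3*k + 10)/((k + 6)*(3*k + 7)).
Gosper form: A/B · C(k+1)/C(k) with A=k + 1, B=k + 6, C=k + 7/3.
Need (k + 1)·f(k+1) − (k + 5)·f(k) = k + 7/3.
Degrees (1,1,1) ⇒ d ≤ 4.
Solve for f: f(k) = k*(k + 2)*(k**2 + 8*k + 19)/36 (degree 4 ≤ 4).
R(k) = B(k−1)·f(k)/C(k) = k*(k + 2)*(k + 5)*(k**2 + 8*k + 19)/(12*(3*k + 7)); s_k = R·t_k = k*(-k**2 - 8*k - 19)/(3*(k**3 + 8*k**2 + 19*k + 12)).
Δs = 4*(-3*k - 7)/(k**5 + 15*k**4 + 85*k**3 + 225*k**2 + 274*k + 120), as required.
s_(n+1) = (-n**3 - 11*n**2 - 38*n - 28)/(3*(n**3 + 11*n**2 + 38*n + 40)) and s_(2) = -13/45, so S(n) = 2*(-n**3 - 11*n**2 - 38*n + 50)/(45*(n**3 + 11*n**2 + 38*n + 40)).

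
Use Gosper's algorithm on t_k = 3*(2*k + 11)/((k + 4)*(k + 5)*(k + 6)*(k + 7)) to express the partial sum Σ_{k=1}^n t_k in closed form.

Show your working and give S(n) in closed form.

r(k) = (k + 4)*(2*k + 13)/((k + 8)*(2*k + 11)) after simplifying.
Take A(k)=k + 4, B(k)=k + 8, C(k)=k + 11/2.
f must satisfy (k + 4)·f(k+1) − (k + 7)·f(k) = k + 11/2.
d = 3 from the (1,1,1) case.
A polynomial solution: f(k) = k*(k + 5)*(k + 10)/48.
Certificate R = B(k−1)f/C = k*(k + 5)*(k + 7)*(k + 10)/(24*(2*k + 11)) gives s_k = k*(k + 10)/(8*(k**2 + 10*k + 24)).
Check: Δs_k = 3*(2*k + 11)/(k**4 + 22*k**3 + 179*k**2 + 638*k + 840). ✓
Telescope: S(n) = s_(n+1) − s_(1) = (n**2 + 12*n + 11)/(8*(n**2 + 12*n + 35)) − (11/280) = 3*n*(n + 12)/(35*(n**2 + 12*n + 35)).

S(n) = 3*n*(n + 12)/(35*(n**2 + 12*n + 35))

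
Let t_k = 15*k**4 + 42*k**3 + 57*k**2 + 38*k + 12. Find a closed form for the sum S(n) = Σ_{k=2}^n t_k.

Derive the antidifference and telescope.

S(n) = 3*n**5 + 18*n**4 + 45*n**3 + 58*n**2 + 40*n - 164

The ratio is (15*k**4 + 102*k**3 + 273*k**2 + 338*k + 164)/(15*k**4 + 42*k**3 + 57*k**2 + 38*k + 12).
Factor: A=1; B=1; C=k**4 + 14*k**3/5 + 19*k**2/5 + 38*k/15 + 4/5.
Need (1)·f(k+1) − (1)·f(k) = k**4 + 14*k**3/5 + 19*k**2/5 + 38*k/15 + 4/5.
d = 5 from the (0,0,4) case.
Match coefficients ⇒ f(k) = k*(3*k**4 + 3*k**3 + 3*k**2 + k + 2)/15.
Then R = B(k−1)f/C = k*(3*k**4 + 3*k**3 + 3*k**2 + k + 2)/(15*k**4 + 42*k**3 + 57*k**2 + 38*k + 12), so s_k = R(k)·t_k = k*(3*k**4 + 3*k**3 + 3*k**2 + k + 2).
Δs = 15*k**4 + 42*k**3 + 57*k**2 + 38*k + 12, as required.
Evaluate: s_(n+1) = 3*n**5 + 18*n**4 + 45*n**3 + 58*n**2 + 40*n + 12; subtract s_(2) = 176 ⇒ S(n) = 3*n**5 + 18*n**4 + 45*n**3 + 58*n**2 + 40*n - 164.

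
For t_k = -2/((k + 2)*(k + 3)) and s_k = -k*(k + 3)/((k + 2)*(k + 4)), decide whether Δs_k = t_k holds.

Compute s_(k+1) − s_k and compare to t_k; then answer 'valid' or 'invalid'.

Invalid: residual (-k**2 - k + 8)/(k**4 + 14*k**3 + 71*k**2 + 154*k + 120) ≠ 0.

s_(k+1) = -(k + 1)*(k + 4)/((k + 3)*(k + 5))
s_(k+1) − s_k = (-3*k**2 - 19*k - 32)/(k**4 + 14*k**3 + 71*k**2 + 154*k + 120)
(s_(k+1) − s_k) − t_k = (-k**2 - k + 8)/(k**4 + 14*k**3 + 71*k**2 + 154*k + 120)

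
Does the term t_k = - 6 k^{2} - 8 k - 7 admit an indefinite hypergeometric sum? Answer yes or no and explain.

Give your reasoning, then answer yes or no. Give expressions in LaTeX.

Yes. s_k = k \left(- 2 k^{2} - k - 4\right).

The ratio is (6*k**2 + 20*k + 21)/(6*k**2 + 8*k + 7).
A = 1, B = 1, C = k**2 + 4*k/3 + 7/6.
f must satisfy (1)·f(k+1) − (1)·f(k) = k**2 + 4*k/3 + 7/6.
Bound: deg f ≤ 3.
A polynomial solution: f(k) = k*(2*k**2 + k + 4)/6.
Then R = B(k−1)f/C = k*(2*k**2 + k + 4)/(6*k**2 + 8*k + 7), so s_k = R(k)·t_k = k*(-2*k**2 - k - 4).
s_(k+1) − s_k = -6*k**2 - 8*k - 7 = t_k.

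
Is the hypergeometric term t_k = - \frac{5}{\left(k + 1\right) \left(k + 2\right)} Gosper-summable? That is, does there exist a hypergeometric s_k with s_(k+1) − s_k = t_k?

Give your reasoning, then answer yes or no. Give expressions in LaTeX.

t_(k+1)/t_k = (k + 1)/(k + 3).
Factor: A=k + 1; B=k + 3; C=1.
Solve (k + 1)·f(k+1) − (k + 2)·f(k) = 1.
From deg A=1, deg B=1, deg C=0: d=1.
Solve for f: f(k) = k (degree 1 ≤ 1).
So s_k = (B(k−1)f/C)·t_k = (k*(k + 2))·t_k = -5*k/(k + 1).
Δs = -5/(k**2 + 3*k + 2), as required.

Yes. s_k = - \frac{5 k}{k + 1}.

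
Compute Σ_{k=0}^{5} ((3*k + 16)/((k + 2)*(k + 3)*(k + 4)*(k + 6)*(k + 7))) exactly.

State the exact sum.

Σ = 23/864

Ratio r(k) = (k + 2)*(k + 6)*(3*k + 19)/((k + 5)*(k + 8)*(3*k + 16)).
Factor: A=k + 2; B=k + 8; C=k**2 + 31*k/3 + 80/3.
Key eq: (k + 2)·f(k+1) = (k + 7)·f(k) + (k**2 + 31*k/3 + 80/3).
Bound: deg f ≤ 5.
Coefficient equations give f(k) = k*(k + 4)*(k + 5)*(k**2 + 11*k + 36)/108.
Get s_k = R·t_k = k*(k**2 + 11*k + 36)/(36*(k**3 + 11*k**2 + 36*k + 36)) with R(k) = B(k−1)f(k)/C(k) = k*(k + 4)*(k + 7)*(k**2 + 11*k + 36)/(36*(3*k + 16)).
Δs = (3*k + 16)/(k**5 + 22*k**4 + 185*k**3 + 740*k**2 + 1404*k + 1008), as required.
Σ_(k=0)^(5) t_k = s_(6) − s_(0) = 23/864 − (0) = 23/864.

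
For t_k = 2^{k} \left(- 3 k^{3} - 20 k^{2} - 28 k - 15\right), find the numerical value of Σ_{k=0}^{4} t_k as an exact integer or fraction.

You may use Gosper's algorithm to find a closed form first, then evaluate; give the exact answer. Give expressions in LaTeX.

Σ = -13951

t_(k+1)/t_k = 2*(3*k**3 + 29*k**2 + 77*k + 66)/(3*k**3 + 20*k**2 + 28*k + 15).
So A=2 and B=1, with C=k**3 + 20*k**2/3 + 28*k/3 + 5.
Key eq: (2)·f(k+1) = (1)·f(k) + (k**3 + 20*k**2/3 + 28*k/3 + 5).
d = 3 from the (0,0,3) case.
Solving with deg f ≤ 3: f(k) = (3*k**3 + 2*k**2 + 2*k + 1)/3.
Then R = B(k−1)f/C = (3*k**3 + 2*k**2 + 2*k + 1)/((k + 5)*(3*k**2 + 5*k + 3)), so s_k = R(k)·t_k = 2**k*(-3*k**3 - 2*k**2 - 2*k - 1).
Verify: 2**k*(-3*k**3 - 20*k**2 - 28*k - 15) matches t_k.
Telescoping: Σ = s_(5) − s_(0) = -13952 − (-1) = -13951.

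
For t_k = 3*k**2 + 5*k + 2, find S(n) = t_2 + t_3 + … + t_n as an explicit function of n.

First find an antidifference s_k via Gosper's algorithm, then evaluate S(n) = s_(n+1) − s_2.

S(n) = n**3 + 4*n**2 + 5*n - 10

The ratio is (3*k**2 + 11*k + 10)/(3*k**2 + 5*k + 2).
So A=1 and B=1, with C=k**2 + 5*k/3 + 2/3.
Key eq: (1)·f(k+1) = (1)·f(k) + (k**2 + 5*k/3 + 2/3).
deg f ≤ 3 (via 0,0,2).
Coefficient equations give f(k) = k**2*(k + 1)/3.
Certificate R = B(k−1)f/C = k**2/(3*k + 2) gives s_k = k**2*(k + 1).
Check: Δs_k = 3*k**2 + 5*k + 2. ✓
s_(n+1) = n**3 + 4*n**2 + 5*n + 2 and s_(2) = 12, so S(n) = n**3 + 4*n**2 + 5*n - 10.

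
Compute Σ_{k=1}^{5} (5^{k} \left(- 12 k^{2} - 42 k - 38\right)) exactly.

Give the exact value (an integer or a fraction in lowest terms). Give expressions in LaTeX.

Σ = -1999960

r(k) = 5*(6*k**2 + 33*k + 46)/(6*k**2 + 21*k + 19) after simplifying.
Factor: A=5; B=1; C=k**2 + 7*k/2 + 19/6.
Key eq: (5)·f(k+1) = (1)·f(k) + (k**2 + 7*k/2 + 19/6).
Bound: deg f ≤ 2.
Coefficient equations give f(k) = (3*k**2 + 3*k + 2)/12.
So s_k = (B(k−1)f/C)·t_k = ((3*k**2 + 3*k + 2)/(2*(6*k**2 + 21*k + 19)))·t_k = 5**k*(-3*k**2 - 3*k - 2).
Δs = 5**k*(-12*k**2 - 42*k - 38), as required.
Sum = s_(6) − s_(1); s_(6) = -2000000, s_(1) = -40 ⇒ -1999960.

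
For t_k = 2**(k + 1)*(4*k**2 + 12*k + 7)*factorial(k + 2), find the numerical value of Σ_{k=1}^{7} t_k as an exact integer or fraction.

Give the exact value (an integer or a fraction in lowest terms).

Step 1: r(k) = 2*(4*k**3 + 32*k**2 + 83*k + 69)/(4*k**2 + 12*k + 7).
Factor: A=2*k + 6; B=1; C=k**2 + 3*k + 7/4.
Solve (2*k + 6)·f(k+1) − (1)·f(k) = k**2 + 3*k + 7/4.
d = 1 from the (1,0,2) case.
Coefficient equations give f(k) = (2*k - 1)/4.
Then R = B(k−1)f/C = (2*k - 1)/(4*k**2 + 12*k + 7), so s_k = R(k)·t_k = 2**(k + 1)*(2*k - 1)*factorial(k + 2).
s_(k+1) − s_k = 2**(k + 1)*(4*k**2 + 12*k + 7)*factorial(k + 2) = t_k.
Telescoping: Σ = s_(8) − s_(1) = 27869184000 − (24) = 27869183976.

Σ = 27869183976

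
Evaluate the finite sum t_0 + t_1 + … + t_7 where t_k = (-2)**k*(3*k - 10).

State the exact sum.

Σ = -1028

Ratio r(k) = 2*(7 - 3*k)/(3*k - 10).
Gosper form: A/B · C(k+1)/C(k) with A=-2, B=1, C=k - 10/3.
Set up (-2)·f(k+1) − (1)·f(k) − (k - 10/3) = 0.
Bound: deg f ≤ 1.
Solving with deg f ≤ 1: f(k) = -(k - 4)/3.
Get s_k = R·t_k = (-2)**k*(4 - k) with R(k) = B(k−1)f(k)/C(k) = -(k - 4)/(3*k - 10).
Verify: (-2)**k*(3*k - 10) matches t_k.
Sum = s_(8) − s_(0); s_(8) = -1024, s_(0) = 4 ⇒ -1028.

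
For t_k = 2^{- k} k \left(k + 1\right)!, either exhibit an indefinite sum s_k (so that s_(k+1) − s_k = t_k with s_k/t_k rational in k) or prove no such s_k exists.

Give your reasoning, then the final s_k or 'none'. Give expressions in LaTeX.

Step 1: r(k) = (k + 1)*(k + 2)/(2*k).
So A=k/2 + 1 and B=1, with C=k.
Solve (k/2 + 1)·f(k+1) − (1)·f(k) = k.
d = 0 from the (1,0,1) case.
Match coefficients ⇒ f(k) = 2.
Then R = B(k−1)f/C = 2/k, so s_k = R(k)·t_k = 2**(1 - k)*factorial(k + 1).
s_(k+1) − s_k = k*factorial(k + 1)/2**k = t_k.

s_k = 2^{1 - k} \left(k + 1\right)!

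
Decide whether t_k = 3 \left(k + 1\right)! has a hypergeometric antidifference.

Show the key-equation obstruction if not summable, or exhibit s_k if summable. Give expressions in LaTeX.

Step 1: r(k) = k + 2.
Gosper form: A/B · C(k+1)/C(k) with A=k + 2, B=1, C=1.
Set up (k + 2)·f(k+1) − (1)·f(k) − (1) = 0.
Bound: deg f ≤ -1.
d = -1 < 0 ⇒ no nonzero polynomial f; not summable.

No. Not Gosper-summable.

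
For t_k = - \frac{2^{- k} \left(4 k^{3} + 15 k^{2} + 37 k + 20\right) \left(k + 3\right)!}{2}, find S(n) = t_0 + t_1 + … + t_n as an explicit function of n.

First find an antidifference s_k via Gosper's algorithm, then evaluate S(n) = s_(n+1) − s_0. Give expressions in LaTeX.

S(n) = \frac{2^{- n} \left(48 \cdot 2^{n} - 4 n^{6} n! - 47 n^{5} n! - 217 n^{4} n! - 515 n^{3} n! - 691 n^{2} n! - 518 n n! - 168 n!\right)}{2}

Ratio r(k) = (4*k**4 + 43*k**3 + 187*k**2 + 392*k + 304)/(2*(4*k**3 + 15*k**2 + 37*k + 20)).
Take A(k)=k/2 + 2, B(k)=1, C(k)=k**3 + 15*k**2/4 + 37*k/4 + 5.
f must satisfy (k/2 + 2)·f(k+1) − (1)·f(k) = k**3 + 15*k**2/4 + 37*k/4 + 5.
From deg A=1, deg B=0, deg C=3: d=2.
A polynomial solution: f(k) = (4*k**2 - k + 4)/2.
Get s_k = R·t_k = -(4*k**2 - k + 4)*factorial(k + 3)/2**k with R(k) = B(k−1)f(k)/C(k) = 2*(4*k**2 - k + 4)/(4*k**3 + 15*k**2 + 37*k + 20).
Δs = -(4*k**3 + 15*k**2 + 37*k + 20)*factorial(k + 3)/(2*2**k), as required.
Telescope: S(n) = s_(n+1) − s_(0) = -2**(-n - 1)*(4*n**2 + 7*n + 7)*factorial(n + 4) − (-24) = (48*2**n - 4*n**6*factorial(n) - 47*n**5*factorial(n) - 217*n**4*factorial(n) - 515*n**3*factorial(n) - 691*n**2*factorial(n) - 518*n*factorial(n) - 168*factorial(n))/(2*2**n).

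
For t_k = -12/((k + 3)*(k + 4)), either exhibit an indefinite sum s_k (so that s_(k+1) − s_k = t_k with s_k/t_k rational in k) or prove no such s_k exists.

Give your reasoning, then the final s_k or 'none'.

r(k) = (k + 3)/(k + 5) after simplifying.
So A=k + 3 and B=k + 5, with C=1.
Set up (k + 3)·f(k+1) − (k + 4)·f(k) − (1) = 0.
deg f ≤ 1 (via 1,1,0).
A polynomial solution: f(k) = k/3.
So s_k = (B(k−1)f/C)·t_k = (k*(k + 4)/3)·t_k = -4*k/(k + 3).
s_(k+1) − s_k = -12/(k**2 + 7*k + 12) = t_k.

s_k = -4*k/(k + 3)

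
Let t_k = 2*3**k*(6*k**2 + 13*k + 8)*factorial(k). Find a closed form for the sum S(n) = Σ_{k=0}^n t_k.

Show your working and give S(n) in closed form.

Ratio r(k) = 3*(6*k**3 + 31*k**2 + 52*k + 27)/(6*k**2 + 13*k + 8).
Gosper form: A/B · C(k+1)/C(k) with A=3*k + 3, B=1, C=k**2 + 13*k/6 + 4/3.
Solve (3*k + 3)·f(k+1) − (1)·f(k) = k**2 + 13*k/6 + 4/3.
deg f ≤ 1 (via 1,0,2).
Solving with deg f ≤ 1: f(k) = (2*k + 1)/6.
Certificate R = B(k−1)f/C = (2*k + 1)/(6*k**2 + 13*k + 8) gives s_k = 2*3**k*(2*k + 1)*factorial(k).
Check: Δs_k = 2*3**k*(6*k**2 + 13*k + 8)*factorial(k). ✓
Telescope: S(n) = s_(n+1) − s_(0) = 6*3**n*(2*n + 3)*factorial(n + 1) − (2) = 12*3**n*n**2*factorial(n) + 30*3**n*n*factorial(n) + 18*3**n*factorial(n) - 2.

S(n) = 12*3**n*n**2*factorial(n) + 30*3**n*n*factorial(n) + 18*3**n*factorial(n) - 2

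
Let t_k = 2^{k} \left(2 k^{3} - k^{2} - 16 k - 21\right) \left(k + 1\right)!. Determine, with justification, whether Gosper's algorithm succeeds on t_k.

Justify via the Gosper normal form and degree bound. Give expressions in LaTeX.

t_(k+1)/t_k = 2*(2*k**4 + 9*k**3 - 2*k**2 - 60*k - 72)/(2*k**3 - k**2 - 16*k - 21).
A = 2*k + 4, B = 1, C = k**3 - k**2/2 - 8*k - 21/2.
f must satisfy (2*k + 4)·f(k+1) − (1)·f(k) = k**3 - k**2/2 - 8*k - 21/2.
deg f ≤ 2 (via 1,0,3).
Solving with deg f ≤ 2: f(k) = (k**2 - 4*k - 3)/2.
R(k) = B(k−1)·f(k)/C(k) = (k**2 - 4*k - 3)/(2*k**3 - k**2 - 16*k - 21); s_k = R·t_k = 2**k*(k**2 - 4*k - 3)*factorial(k + 1).
Check: Δs_k = 2**k*(2*k**3 - k**2 - 16*k - 21)*factorial(k + 1). ✓

Yes. s_k = 2^{k} \left(k^{2} - 4 k - 3\right) \left(k + 1\right)!.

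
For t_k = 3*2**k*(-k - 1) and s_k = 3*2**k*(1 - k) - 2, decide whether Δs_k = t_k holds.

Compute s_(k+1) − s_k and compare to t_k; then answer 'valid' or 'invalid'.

valid; difference matches t_k

s_(k+1) = -6*2**k*k - 2
s_(k+1) − s_k = 3*2**k*(-k - 1)
(s_(k+1) − s_k) − t_k = 0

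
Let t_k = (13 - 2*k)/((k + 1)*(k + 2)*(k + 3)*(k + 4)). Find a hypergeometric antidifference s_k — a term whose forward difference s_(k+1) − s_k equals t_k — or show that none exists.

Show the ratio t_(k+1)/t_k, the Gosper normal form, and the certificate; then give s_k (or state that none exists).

Compute t_(k+1)/t_k: get (k + 1)*(2*k - 11)/((k + 5)*(2*k - 13)).
So A=k + 1 and B=k + 5, with C=k - 13/2.
Set up (k + 1)·f(k+1) − (k + 4)·f(k) − (k - 13/2) = 0.
Degrees (1,1,1) ⇒ d ≤ 3.
Solving with deg f ≤ 3: f(k) = -k*(2*k**2 + 12*k + 25)/6.
Certificate R = B(k−1)f/C = -k*(k + 4)*(2*k**2 + 12*k + 25)/(3*(2*k - 13)) gives s_k = k*(2*k**2 + 12*k + 25)/(3*(k + 1)*(k + 2)*(k + 3)).
Δs = (13 - 2*k)/(k**4 + 10*k**3 + 35*k**2 + 50*k + 24), as required.

s_k = k*(2*k**2 + 12*k + 25)/(3*(k + 1)*(k + 2)*(k + 3))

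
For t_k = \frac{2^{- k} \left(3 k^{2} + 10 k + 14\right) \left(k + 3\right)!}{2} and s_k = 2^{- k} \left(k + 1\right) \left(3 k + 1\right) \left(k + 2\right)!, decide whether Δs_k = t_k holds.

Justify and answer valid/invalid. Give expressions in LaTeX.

Invalid: residual - 2^{- k} \left(3 k^{2} + 7 k + 10\right) \left(k + 2\right)! ≠ 0.

s_(k+1) = (k + 2)*(3*k + 4)*factorial(k + 3)/(2*2**k)
s_(k+1) − s_k = (3*k**3 + 13*k**2 + 30*k + 22)*factorial(k + 2)/(2*2**k)
(s_(k+1) − s_k) − t_k = -(3*k**2 + 7*k + 10)*factorial(k + 2)/2**k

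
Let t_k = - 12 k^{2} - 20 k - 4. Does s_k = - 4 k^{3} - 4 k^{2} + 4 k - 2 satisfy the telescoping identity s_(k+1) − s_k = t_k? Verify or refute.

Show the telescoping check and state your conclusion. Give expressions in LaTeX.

Valid: the claim telescopes to t_k.

s_(k+1) = -4*k**3 - 16*k**2 - 16*k - 6
s_(k+1) − s_k = -12*k**2 - 20*k - 4
(s_(k+1) − s_k) − t_k = 0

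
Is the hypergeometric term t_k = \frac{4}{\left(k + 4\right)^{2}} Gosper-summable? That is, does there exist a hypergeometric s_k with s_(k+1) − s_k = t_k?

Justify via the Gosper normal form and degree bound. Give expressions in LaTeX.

No — the linear system for f has no solution.

Compute t_(k+1)/t_k: get (k + 4)**2/(k + 5)**2.
So A=k**2 + 8*k + 16 and B=k**2 + 10*k + 25, with C=1.
Solve (k**2 + 8*k + 16)·f(k+1) − (k**2 + 8*k + 16)·f(k) = 1.
deg f ≤ 0 (via 2,2,0).
Put f(k) = c0: A·f(k+1) − B(k−1)·f(k) − C = -1; need -1 = 0 — inconsistent ⇒ no f, not summable.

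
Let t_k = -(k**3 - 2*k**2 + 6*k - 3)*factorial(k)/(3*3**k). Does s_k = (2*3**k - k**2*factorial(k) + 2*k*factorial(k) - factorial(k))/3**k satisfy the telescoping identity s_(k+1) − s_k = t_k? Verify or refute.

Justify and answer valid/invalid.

s_(k+1) = (6*3**k - k**3*factorial(k) - k**2*factorial(k))/(3*3**k)
s_(k+1) − s_k = -(k**3 - 2*k**2 + 6*k - 3)*factorial(k)/(3*3**k)
(s_(k+1) − s_k) − t_k = 0

valid (s_(k+1) − s_k reduces to t_k)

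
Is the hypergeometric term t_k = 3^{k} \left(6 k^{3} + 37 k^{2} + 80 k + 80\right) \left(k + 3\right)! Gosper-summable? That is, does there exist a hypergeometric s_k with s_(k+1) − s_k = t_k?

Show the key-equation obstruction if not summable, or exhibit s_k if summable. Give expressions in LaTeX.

Yes. s_k = 3^{k} \left(2 k^{2} + k + 4\right) \left(k + 3\right)!.

Compute t_(k+1)/t_k: get 3*(6*k**4 + 79*k**3 + 392*k**2 + 891*k + 812)/(6*k**3 + 37*k**2 + 80*k + 80).
Normal form (A,B,C) = (3*k + 12, 1, k**3 + 37*k**2/6 + 40*k/3 + 40/3).
Solve (3*k + 12)·f(k+1) − (1)·f(k) = k**3 + 37*k**2/6 + 40*k/3 + 40/3.
d = 2 from the (1,0,3) case.
Solving with deg f ≤ 2: f(k) = (2*k**2 + k + 4)/6.
So s_k = (B(k−1)f/C)·t_k = ((2*k**2 + k + 4)/(6*k**3 + 37*k**2 + 80*k + 80))·t_k = 3**k*(2*k**2 + k + 4)*factorial(k + 3).
Check: Δs_k = 3**k*(6*k**3 + 37*k**2 + 80*k + 80)*factorial(k + 3). ✓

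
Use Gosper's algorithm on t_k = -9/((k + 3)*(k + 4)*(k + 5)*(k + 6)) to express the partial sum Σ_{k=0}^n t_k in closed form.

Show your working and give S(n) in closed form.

S(n) = (-n**3 - 15*n**2 - 74*n - 60)/(20*(n**3 + 15*n**2 + 74*n + 120))

Step 1: r(k) = (k + 3)/(k + 7).
Gosper form: A/B · C(k+1)/C(k) with A=k + 3, B=k + 7, C=1.
Key eq: (k + 3)·f(k+1) = (k + 6)·f(k) + (1).
From deg A=1, deg B=1, deg C=0: d=3.
A polynomial solution: f(k) = k*(k**2 + 12*k + 47)/180.
So s_k = (B(k−1)f/C)·t_k = (k*(k + 6)*(k**2 + 12*k + 47)/180)·t_k = k*(-k**2 - 12*k - 47)/(20*(k + 3)*(k + 4)*(k + 5)).
Δs = -9/(k**4 + 18*k**3 + 119*k**2 + 342*k + 360), as required.
Evaluate: s_(n+1) = (-n**3 - 15*n**2 - 74*n - 60)/(20*(n**3 + 15*n**2 + 74*n + 120)); subtract s_(0) = 0 ⇒ S(n) = (-n**3 - 15*n**2 - 74*n - 60)/(20*(n**3 + 15*n**2 + 74*n + 120)).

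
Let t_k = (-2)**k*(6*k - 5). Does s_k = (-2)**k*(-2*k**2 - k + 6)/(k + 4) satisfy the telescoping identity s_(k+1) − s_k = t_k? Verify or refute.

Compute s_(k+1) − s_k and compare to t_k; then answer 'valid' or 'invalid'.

Invalid: residual (-2)**(k + 1)*(6*k**2 + 21*k - 23)/(k**2 + 9*k + 20) ≠ 0.

s_(k+1) = (-2)**(k + 1)*(-2*k**2 - 5*k + 3)/(k + 5)
s_(k+1) − s_k = (-2)**k*(6*k**3 + 37*k**2 + 33*k - 54)/(k**2 + 9*k + 20)
(s_(k+1) − s_k) − t_k = (-2)**(k + 1)*(6*k**2 + 21*k - 23)/(k**2 + 9*k + 20)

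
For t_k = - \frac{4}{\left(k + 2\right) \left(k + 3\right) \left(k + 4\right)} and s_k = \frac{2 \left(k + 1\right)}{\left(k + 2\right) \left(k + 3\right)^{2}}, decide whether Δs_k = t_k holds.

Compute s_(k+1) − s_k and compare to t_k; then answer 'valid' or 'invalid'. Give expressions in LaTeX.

Invalid: residual \frac{4 \left(3 k + 10\right)}{k^{5} + 16 k^{4} + 101 k^{3} + 314 k^{2} + 480 k + 288} ≠ 0.

s_(k+1) = 2*(k + 2)/((k + 3)*(k + 4)**2)
s_(k+1) − s_k = 2*(-(k + 1)*(k + 4)**2 + (k + 2)**2*(k + 3))/((k + 2)*(k + 3)**2*(k + 4)**2)
(s_(k+1) − s_k) − t_k = 4*(3*k + 10)/(k**5 + 16*k**4 + 101*k**3 + 314*k**2 + 480*k + 288)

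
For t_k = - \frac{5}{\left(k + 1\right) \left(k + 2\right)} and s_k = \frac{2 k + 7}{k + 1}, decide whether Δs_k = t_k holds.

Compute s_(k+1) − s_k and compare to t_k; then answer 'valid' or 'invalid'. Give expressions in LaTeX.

valid; difference matches t_k

s_(k+1) = (2*k + 9)/(k + 2)
s_(k+1) − s_k = -5/(k**2 + 3*k + 2)
(s_(k+1) − s_k) − t_k = 0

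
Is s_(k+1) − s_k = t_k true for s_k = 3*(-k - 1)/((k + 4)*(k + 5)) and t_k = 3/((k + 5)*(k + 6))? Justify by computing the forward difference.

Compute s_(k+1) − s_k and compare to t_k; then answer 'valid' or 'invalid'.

Invalid: residual -18/(k**3 + 15*k**2 + 74*k + 120) ≠ 0.

s_(k+1) = 3*(-k - 2)/((k + 5)*(k + 6))
s_(k+1) − s_k = 3*(k - 2)/(k**3 + 15*k**2 + 74*k + 120)
(s_(k+1) − s_k) − t_k = -18/(k**3 + 15*k**2 + 74*k + 120)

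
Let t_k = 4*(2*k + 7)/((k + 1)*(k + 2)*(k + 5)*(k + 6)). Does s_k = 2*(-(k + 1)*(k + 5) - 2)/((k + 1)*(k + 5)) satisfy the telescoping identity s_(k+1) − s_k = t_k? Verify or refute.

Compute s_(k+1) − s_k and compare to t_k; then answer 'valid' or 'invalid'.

s_(k+1) = 2*(-(k + 2)*(k + 6) - 2)/((k + 2)*(k + 6))
s_(k+1) − s_k = 4*(2*k + 7)/(k**4 + 14*k**3 + 65*k**2 + 112*k + 60)
(s_(k+1) − s_k) − t_k = 0

valid (s_(k+1) − s_k reduces to t_k)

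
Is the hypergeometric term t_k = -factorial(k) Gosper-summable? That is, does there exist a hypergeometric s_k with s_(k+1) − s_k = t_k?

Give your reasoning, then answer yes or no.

No — key equation has no polynomial f.

Compute t_(k+1)/t_k: get k + 1.
Take A(k)=k + 1, B(k)=1, C(k)=1.
Solve (k + 1)·f(k+1) − (1)·f(k) = 1.
From deg A=1, deg B=0, deg C=0: d=-1.
deg f ≤ -1 is impossible — no certificate.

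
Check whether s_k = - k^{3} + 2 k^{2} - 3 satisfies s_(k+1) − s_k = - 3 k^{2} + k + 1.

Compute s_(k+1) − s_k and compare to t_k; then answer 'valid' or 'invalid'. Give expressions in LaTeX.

s_(k+1) = -k**3 - k**2 + k - 2
s_(k+1) − s_k = -3*k**2 + k + 1
(s_(k+1) − s_k) − t_k = 0

valid; difference matches t_k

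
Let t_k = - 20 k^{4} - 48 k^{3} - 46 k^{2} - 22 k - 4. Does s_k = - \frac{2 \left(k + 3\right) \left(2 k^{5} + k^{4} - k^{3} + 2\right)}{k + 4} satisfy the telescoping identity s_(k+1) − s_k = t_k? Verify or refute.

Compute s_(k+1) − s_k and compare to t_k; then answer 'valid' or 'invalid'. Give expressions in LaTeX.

Invalid: residual \frac{2 \left(8 k^{5} + 63 k^{4} + 120 k^{3} + 103 k^{2} + 46 k + 6\right)}{k^{2} + 9 k + 20} ≠ 0.

s_(k+1) = -2*(k + 4)*(2*(k + 1)**5 + (k + 1)**4 - (k + 1)**3 + 2)/(k + 5)
s_(k+1) − s_k = 4*(-5*k**6 - 53*k**5 - 188*k**4 - 289*k**3 - 229*k**2 - 96*k - 17)/(k**2 + 9*k + 20)
(s_(k+1) − s_k) − t_k = 2*(8*k**5 + 63*k**4 + 120*k**3 + 103*k**2 + 46*k + 6)/(k**2 + 9*k + 20)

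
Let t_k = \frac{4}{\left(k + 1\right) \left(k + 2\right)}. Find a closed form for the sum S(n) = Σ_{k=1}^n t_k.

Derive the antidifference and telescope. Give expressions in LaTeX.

The ratio is (k + 1)/(k + 3).
So A=k + 1 and B=k + 3, with C=1.
Set up (k + 1)·f(k+1) − (k + 2)·f(k) − (1) = 0.
Degrees (1,1,0) ⇒ d ≤ 1.
Coefficient equations give f(k) = k.
Certificate R = B(k−1)f/C = k*(k + 2) gives s_k = 4*k/(k + 1).
s_(k+1) − s_k = 4/(k**2 + 3*k + 2) = t_k.
Evaluate: s_(n+1) = 4*(n + 1)/(n + 2); subtract s_(1) = 2 ⇒ S(n) = 2*n/(n + 2).

S(n) = \frac{2 n}{n + 2}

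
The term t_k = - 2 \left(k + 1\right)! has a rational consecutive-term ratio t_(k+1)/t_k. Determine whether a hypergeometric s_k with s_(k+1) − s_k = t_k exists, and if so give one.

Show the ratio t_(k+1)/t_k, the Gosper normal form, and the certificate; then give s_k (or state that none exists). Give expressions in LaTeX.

Ratio r(k) = k + 2.
Take A(k)=k + 2, B(k)=1, C(k)=1.
f must satisfy (k + 2)·f(k+1) − (1)·f(k) = 1.
From deg A=1, deg B=0, deg C=0: d=-1.
Bound -1 < 0, so the key equation has no polynomial solution.

none — t_k is not Gosper-summable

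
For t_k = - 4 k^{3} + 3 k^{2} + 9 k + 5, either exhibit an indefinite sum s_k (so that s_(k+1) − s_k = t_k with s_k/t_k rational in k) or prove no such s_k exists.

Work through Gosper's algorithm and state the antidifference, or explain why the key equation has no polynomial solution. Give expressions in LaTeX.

r(k) = (4*k**3 + 9*k**2 - 3*k - 13)/(4*k**3 - 3*k**2 - 9*k - 5) after simplifying.
So A=1 and B=1, with C=k**3 - 3*k**2/4 - 9*k/4 - 5/4.
Set up (1)·f(k+1) − (1)·f(k) − (k**3 - 3*k**2/4 - 9*k/4 - 5/4) = 0.
d = 4 from the (0,0,3) case.
A polynomial solution: f(k) = k*(k**3 - 3*k**2 - 2*k - 1)/4.
Then R = B(k−1)f/C = k*(k**3 - 3*k**2 - 2*k - 1)/(4*k**3 - 3*k**2 - 9*k - 5), so s_k = R(k)·t_k = k*(-k**3 + 3*k**2 + 2*k + 1).
Check: Δs_k = -4*k**3 + 3*k**2 + 9*k + 5. ✓

s_k = k \left(- k^{3} + 3 k^{2} + 2 k + 1\right)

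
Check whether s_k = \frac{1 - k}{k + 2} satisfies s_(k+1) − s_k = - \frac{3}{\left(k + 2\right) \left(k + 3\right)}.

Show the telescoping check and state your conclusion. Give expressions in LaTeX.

s_(k+1) = -k/(k + 3)
s_(k+1) − s_k = -3/(k**2 + 5*k + 6)
(s_(k+1) − s_k) − t_k = 0

Valid — Δs_k = t_k.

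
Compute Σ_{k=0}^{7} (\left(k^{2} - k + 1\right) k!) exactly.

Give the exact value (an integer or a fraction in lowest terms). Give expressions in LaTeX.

Compute t_(k+1)/t_k: get -(k + 1)*(k - (k + 1)**2)/(k**2 - k + 1).
Gosper form: A/B · C(k+1)/C(k) with A=k + 1, B=1, C=k**2 - k + 1.
Set up (k + 1)·f(k+1) − (1)·f(k) − (k**2 - k + 1) = 0.
From deg A=1, deg B=0, deg C=2: d=1.
Match coefficients ⇒ f(k) = k - 2.
Get s_k = R·t_k = (k - 2)*factorial(k) with R(k) = B(k−1)f(k)/C(k) = (k - 2)/(k**2 - k + 1).
Verify: (k**2 - k + 1)*factorial(k) matches t_k.
Telescoping: Σ = s_(8) − s_(0) = 241920 − (-2) = 241922.

Σ = 241922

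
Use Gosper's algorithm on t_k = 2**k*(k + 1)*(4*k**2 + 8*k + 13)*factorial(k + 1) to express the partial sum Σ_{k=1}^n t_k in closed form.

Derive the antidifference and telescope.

Step 1: r(k) = (k + 2)**2*(16*k + 8*(k + 1)**2 + 42)/((k + 1)*(4*k**2 + 8*k + 13)).
So A=2*k + 4 and B=1, with C=k**3 + 3*k**2 + 21*k/4 + 13/4.
Need (2*k + 4)·f(k+1) − (1)·f(k) = k**3 + 3*k**2 + 21*k/4 + 13/4.
Degrees (1,0,3) ⇒ d ≤ 2.
Solve for f: f(k) = (2*k**2 - k + 3)/4 (degree 2 ≤ 2).
Get s_k = R·t_k = 2**k*(2*k**2 - k + 3)*factorial(k + 1) with R(k) = B(k−1)f(k)/C(k) = (2*k**2 - k + 3)/((k + 1)*(4*k**2 + 8*k + 13)).
Δs = 2**k*(k + 1)*(4*k**2 + 8*k + 13)*factorial(k + 1), as required.
Evaluate: s_(n+1) = 2**(n + 1)*(2*n**2 + 3*n + 4)*factorial(n + 2); subtract s_(1) = 16 ⇒ S(n) = 4*2**n*n**4*factorial(n) + 18*2**n*n**3*factorial(n) + 34*2**n*n**2*factorial(n) + 36*2**n*n*factorial(n) + 16*2**n*factorial(n) - 16.

S(n) = 4*2**n*n**4*factorial(n) + 18*2**n*n**3*factorial(n) + 34*2**n*n**2*factorial(n) + 36*2**n*n*factorial(n) + 16*2**n*factorial(n) - 16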